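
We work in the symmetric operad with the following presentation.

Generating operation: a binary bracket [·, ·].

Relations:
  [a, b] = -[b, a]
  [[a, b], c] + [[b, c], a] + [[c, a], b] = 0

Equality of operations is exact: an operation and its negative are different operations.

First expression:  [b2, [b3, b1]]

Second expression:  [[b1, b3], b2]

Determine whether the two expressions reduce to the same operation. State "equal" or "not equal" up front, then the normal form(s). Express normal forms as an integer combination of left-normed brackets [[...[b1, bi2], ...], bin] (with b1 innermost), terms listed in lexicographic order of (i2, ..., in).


The first composite normalizes to [[b1, b3], b2]
The second composite normalizes to [[b1, b3], b2]
The normal forms match — equal.

equal: each reduces to [[b1, b3], b2]


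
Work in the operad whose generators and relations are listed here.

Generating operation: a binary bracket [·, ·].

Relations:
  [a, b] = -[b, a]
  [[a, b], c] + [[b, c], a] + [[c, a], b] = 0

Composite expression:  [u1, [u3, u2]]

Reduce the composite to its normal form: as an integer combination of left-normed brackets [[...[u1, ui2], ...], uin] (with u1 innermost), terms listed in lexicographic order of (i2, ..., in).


-[[u1, u2], u3] + [[u1, u3], u2]

A multilinear Lie element is pinned by u1-initial words (u1 innermost).
Composite bracket: [u1, [u3, u2]]
Under [a, b] = ab - ba we get 4 signed associative words (2^2 = 4).
Coefficients come from the u1-initial words:
  u1u2u3 appears with sign -1, giving the term -[[u1, u2], u3]
  u1u3u2 appears with sign +1, giving the term +[[u1, u3], u2]


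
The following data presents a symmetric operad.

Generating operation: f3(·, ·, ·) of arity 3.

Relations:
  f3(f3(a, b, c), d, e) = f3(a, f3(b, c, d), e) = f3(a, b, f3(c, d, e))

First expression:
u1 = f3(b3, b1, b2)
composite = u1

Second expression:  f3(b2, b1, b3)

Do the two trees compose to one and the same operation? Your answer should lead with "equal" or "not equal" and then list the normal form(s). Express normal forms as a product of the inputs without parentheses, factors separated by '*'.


not equal; first: b3 * b1 * b2; second: b2 * b1 * b3


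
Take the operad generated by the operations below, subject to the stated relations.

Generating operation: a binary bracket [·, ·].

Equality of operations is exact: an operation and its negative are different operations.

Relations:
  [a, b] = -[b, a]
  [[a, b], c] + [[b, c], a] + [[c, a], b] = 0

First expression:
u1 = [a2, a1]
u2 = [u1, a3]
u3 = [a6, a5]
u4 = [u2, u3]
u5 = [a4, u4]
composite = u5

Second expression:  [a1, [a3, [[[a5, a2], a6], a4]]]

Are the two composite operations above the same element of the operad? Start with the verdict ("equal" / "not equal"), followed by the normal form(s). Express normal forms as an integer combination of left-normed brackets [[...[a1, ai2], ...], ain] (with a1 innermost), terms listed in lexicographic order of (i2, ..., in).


not equal: they reduce to -[[[[[a1, a2], a3], a5], a6], a4] + [[[[[a1, a2], a3], a6], a5], a4] and [[[[[a1, a2], a5], a6], a4], a3] - [[[[[a1, a3], a2], a5], a6], a4] + [[[[[a1, a3], a4], a2], a5], a6] - [[[[[a1, a3], a4], a5], a2], a6] - [[[[[a1, a3], a4], a6], a2], a5] + [[[[[a1, a3], a4], a6], a5], a2] + [[[[[a1, a3], a5], a2], a6], a4] + [[[[[a1, a3], a6], a2], a5], a4] - [[[[[a1, a3], a6], a5], a2], a4] - [[[[[a1, a4], a2], a5], a6], a3] + [[[[[a1, a4], a5], a2], a6], a3] + [[[[[a1, a4], a6], a2], a5], a3] - [[[[[a1, a4], a6], a5], a2], a3] - [[[[[a1, a5], a2], a6], a4], a3] - [[[[[a1, a6], a2], a5], a4], a3] + [[[[[a1, a6], a5], a2], a4], a3]

The first composite normalizes to -[[[[[a1, a2], a3], a5], a6], a4] + [[[[[a1, a2], a3], a6], a5], a4]
The second composite normalizes to [[[[[a1, a2], a5], a6], a4], a3] - [[[[[a1, a3], a2], a5], a6], a4] + [[[[[a1, a3], a4], a2], a5], a6] - [[[[[a1, a3], a4], a5], a2], a6] - [[[[[a1, a3], a4], a6], a2], a5] + [[[[[a1, a3], a4], a6], a5], a2] + [[[[[a1, a3], a5], a2], a6], a4] + [[[[[a1, a3], a6], a2], a5], a4] - [[[[[a1, a3], a6], a5], a2], a4] - [[[[[a1, a4], a2], a5], a6], a3] + [[[[[a1, a4], a5], a2], a6], a3] + [[[[[a1, a4], a6], a2], a5], a3] - [[[[[a1, a4], a6], a5], a2], a3] - [[[[[a1, a5], a2], a6], a4], a3] - [[[[[a1, a6], a2], a5], a4], a3] + [[[[[a1, a6], a5], a2], a4], a3]
Distinct normal forms: not equal.


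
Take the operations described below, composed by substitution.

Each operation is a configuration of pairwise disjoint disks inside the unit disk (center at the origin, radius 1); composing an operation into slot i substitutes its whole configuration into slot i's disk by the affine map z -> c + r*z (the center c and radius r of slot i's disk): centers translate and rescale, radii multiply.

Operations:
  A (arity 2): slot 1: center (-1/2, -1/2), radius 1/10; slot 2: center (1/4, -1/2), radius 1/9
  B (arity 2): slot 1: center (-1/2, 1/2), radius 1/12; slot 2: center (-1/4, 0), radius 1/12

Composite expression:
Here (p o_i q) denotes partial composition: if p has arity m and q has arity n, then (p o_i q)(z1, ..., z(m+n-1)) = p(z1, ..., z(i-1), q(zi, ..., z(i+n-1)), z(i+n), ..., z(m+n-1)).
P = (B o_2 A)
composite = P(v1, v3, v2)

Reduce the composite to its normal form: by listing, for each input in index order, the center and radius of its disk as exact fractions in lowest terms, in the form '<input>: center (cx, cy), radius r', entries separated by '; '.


v1: center (-1/2, 1/2), radius 1/12; v2: center (-11/48, -1/24), radius 1/108; v3: center (-7/24, -1/24), radius 1/120

Nesting under B composes maps z -> c + r*z down each v-path.
v1 passes through 1 substitution, ending at center (-1/2, 1/2), radius 1/12
v3 passes through 2 substitutions, ending at center (-7/24, -1/24), radius 1/120
v2 passes through 2 substitutions, ending at center (-11/48, -1/24), radius 1/108


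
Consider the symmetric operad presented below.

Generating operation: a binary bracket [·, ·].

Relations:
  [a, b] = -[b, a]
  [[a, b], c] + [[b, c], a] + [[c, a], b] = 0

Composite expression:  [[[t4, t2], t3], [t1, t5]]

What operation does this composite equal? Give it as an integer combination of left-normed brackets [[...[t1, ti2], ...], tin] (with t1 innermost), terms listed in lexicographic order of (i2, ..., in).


Antisymmetry and Jacobi reduce to t1-anchored left-normed brackets.
Composite bracket: [[[t4, t2], t3], [t1, t5]]
Expanding via [a, b] = ab - ba: 16 signed words (2^4 = 16).
Coefficients come from the t1-initial words:
  the word t1t5t2t4t3 carries sign +1 and contributes +[[[[t1, t5], t2], t4], t3]
  the word t1t5t3t2t4 carries sign -1 and contributes -[[[[t1, t5], t3], t2], t4]
  the word t1t5t3t4t2 carries sign +1 and contributes +[[[[t1, t5], t3], t4], t2]
  the word t1t5t4t2t3 carries sign -1 and contributes -[[[[t1, t5], t4], t2], t3]

[[[[t1, t5], t2], t4], t3] - [[[[t1, t5], t3], t2], t4] + [[[[t1, t5], t3], t4], t2] - [[[[t1, t5], t4], t2], t3]


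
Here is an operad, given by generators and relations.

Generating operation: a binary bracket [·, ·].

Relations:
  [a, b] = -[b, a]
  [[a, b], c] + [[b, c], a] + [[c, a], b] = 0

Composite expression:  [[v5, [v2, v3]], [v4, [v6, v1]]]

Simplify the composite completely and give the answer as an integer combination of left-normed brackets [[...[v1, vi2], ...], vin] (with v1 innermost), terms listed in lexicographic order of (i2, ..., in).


Left-normed coefficients sit on the v1-initial expansion words.
Composite bracket: [[v5, [v2, v3]], [v4, [v6, v1]]]
Applying ab - ba throughout gives 32 signed words (2^5 = 32).
Only words starting with v1 matter:
  v1v6v4v2v3v5 appears with sign +1, giving the term +[[[[[v1, v6], v4], v2], v3], v5]
  v1v6v4v3v2v5 appears with sign -1, giving the term -[[[[[v1, v6], v4], v3], v2], v5]
  v1v6v4v5v2v3 appears with sign -1, giving the term -[[[[[v1, v6], v4], v5], v2], v3]
  v1v6v4v5v3v2 appears with sign +1, giving the term +[[[[[v1, v6], v4], v5], v3], v2]

[[[[[v1, v6], v4], v2], v3], v5] - [[[[[v1, v6], v4], v3], v2], v5] - [[[[[v1, v6], v4], v5], v2], v3] + [[[[[v1, v6], v4], v5], v3], v2]


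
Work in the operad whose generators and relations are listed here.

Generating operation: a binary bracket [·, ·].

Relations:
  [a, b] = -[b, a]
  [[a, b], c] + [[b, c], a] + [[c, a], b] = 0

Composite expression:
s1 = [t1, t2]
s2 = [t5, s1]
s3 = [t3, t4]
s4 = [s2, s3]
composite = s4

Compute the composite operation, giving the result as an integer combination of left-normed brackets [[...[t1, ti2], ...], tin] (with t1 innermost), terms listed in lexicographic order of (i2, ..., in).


-[[[[t1, t2], t5], t3], t4] + [[[[t1, t2], t5], t4], t3]

Antisymmetry and Jacobi reduce to t1-anchored left-normed brackets.
Composite bracket: [[t5, [t1, t2]], [t3, t4]]
Full expansion: 16 signed words from ab - ba (2^4 = 16).
Coefficients come from the t1-initial words:
  t1t2t5t3t4 (sign -1) contributes -[[[[t1, t2], t5], t3], t4]
  t1t2t5t4t3 (sign +1) contributes +[[[[t1, t2], t5], t4], t3]


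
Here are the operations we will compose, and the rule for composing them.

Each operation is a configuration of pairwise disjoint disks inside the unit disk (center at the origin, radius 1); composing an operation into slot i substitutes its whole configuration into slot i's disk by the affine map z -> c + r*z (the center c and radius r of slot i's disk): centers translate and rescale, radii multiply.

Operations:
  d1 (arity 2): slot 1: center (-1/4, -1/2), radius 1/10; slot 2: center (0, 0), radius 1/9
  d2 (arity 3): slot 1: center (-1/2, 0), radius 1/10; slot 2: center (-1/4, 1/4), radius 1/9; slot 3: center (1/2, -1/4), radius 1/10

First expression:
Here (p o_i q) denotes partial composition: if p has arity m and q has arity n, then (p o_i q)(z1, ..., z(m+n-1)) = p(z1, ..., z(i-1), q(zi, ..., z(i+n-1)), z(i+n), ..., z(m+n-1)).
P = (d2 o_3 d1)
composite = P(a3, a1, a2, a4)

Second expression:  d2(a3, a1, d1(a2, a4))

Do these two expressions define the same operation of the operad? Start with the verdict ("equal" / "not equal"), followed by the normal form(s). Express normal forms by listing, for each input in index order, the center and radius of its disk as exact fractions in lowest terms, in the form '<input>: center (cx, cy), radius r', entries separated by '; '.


equal — both sides give a1: center (-1/4, 1/4), radius 1/9; a2: center (19/40, -3/10), radius 1/100; a3: center (-1/2, 0), radius 1/10; a4: center (1/2, -1/4), radius 1/90

The first composite normalizes to a1: center (-1/4, 1/4), radius 1/9; a2: center (19/40, -3/10), radius 1/100; a3: center (-1/2, 0), radius 1/10; a4: center (1/2, -1/4), radius 1/90
The second composite normalizes to a1: center (-1/4, 1/4), radius 1/9; a2: center (19/40, -3/10), radius 1/100; a3: center (-1/2, 0), radius 1/10; a4: center (1/2, -1/4), radius 1/90
One common form — equal.


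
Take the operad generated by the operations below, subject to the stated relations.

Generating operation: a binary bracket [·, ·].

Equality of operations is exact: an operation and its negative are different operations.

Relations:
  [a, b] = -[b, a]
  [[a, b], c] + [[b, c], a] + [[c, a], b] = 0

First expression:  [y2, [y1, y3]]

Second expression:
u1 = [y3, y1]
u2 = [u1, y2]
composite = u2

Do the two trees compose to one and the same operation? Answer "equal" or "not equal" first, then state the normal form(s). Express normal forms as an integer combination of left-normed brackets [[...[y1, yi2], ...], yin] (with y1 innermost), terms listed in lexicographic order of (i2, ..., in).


equal: each reduces to -[[y1, y3], y2]

The first expression reduces to -[[y1, y3], y2]
The second expression reduces to -[[y1, y3], y2]
Both agree, so they are equal.


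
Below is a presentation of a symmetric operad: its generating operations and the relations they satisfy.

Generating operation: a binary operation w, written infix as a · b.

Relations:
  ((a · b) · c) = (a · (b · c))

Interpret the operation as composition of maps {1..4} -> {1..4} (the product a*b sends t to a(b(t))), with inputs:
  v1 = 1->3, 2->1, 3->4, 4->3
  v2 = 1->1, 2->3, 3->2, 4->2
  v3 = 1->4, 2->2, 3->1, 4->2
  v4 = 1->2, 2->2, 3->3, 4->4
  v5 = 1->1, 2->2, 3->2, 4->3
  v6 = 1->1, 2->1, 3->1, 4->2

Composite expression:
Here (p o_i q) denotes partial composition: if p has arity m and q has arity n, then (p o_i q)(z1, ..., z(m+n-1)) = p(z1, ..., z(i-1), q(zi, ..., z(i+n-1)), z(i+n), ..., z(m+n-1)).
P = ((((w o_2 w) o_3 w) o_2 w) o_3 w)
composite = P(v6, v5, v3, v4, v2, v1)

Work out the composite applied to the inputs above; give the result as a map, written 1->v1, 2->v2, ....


(v3 · v4) = 1->2, 2->2, 3->1, 4->2
(v5 · (v3 · v4)) = 1->2, 2->2, 3->1, 4->2
(v2 · v1) = 1->2, 2->1, 3->2, 4->2
((v5 · (v3 · v4)) · (v2 · v1)) = 1->2, 2->2, 3->2, 4->2
(v6 · ((v5 · (v3 · v4)) · (v2 · v1))) = 1->1, 2->1, 3->1, 4->1

1->1, 2->1, 3->1, 4->1


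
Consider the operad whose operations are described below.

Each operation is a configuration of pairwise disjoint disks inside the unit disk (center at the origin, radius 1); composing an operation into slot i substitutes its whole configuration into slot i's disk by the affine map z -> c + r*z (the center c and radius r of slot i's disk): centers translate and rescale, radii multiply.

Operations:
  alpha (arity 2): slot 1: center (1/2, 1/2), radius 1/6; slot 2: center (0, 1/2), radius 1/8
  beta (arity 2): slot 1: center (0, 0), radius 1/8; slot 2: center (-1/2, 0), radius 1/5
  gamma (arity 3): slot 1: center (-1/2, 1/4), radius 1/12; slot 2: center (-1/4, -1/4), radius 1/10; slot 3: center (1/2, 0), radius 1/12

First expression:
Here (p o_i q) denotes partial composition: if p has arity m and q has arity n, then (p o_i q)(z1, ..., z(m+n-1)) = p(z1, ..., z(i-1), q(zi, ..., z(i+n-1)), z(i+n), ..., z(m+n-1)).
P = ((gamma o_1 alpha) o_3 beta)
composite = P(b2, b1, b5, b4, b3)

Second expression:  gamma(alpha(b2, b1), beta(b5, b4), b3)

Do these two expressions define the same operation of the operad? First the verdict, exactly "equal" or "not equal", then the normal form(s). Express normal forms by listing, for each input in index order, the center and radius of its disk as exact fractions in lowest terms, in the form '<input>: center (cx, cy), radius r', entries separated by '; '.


equal: each reduces to b1: center (-1/2, 7/24), radius 1/96; b2: center (-11/24, 7/24), radius 1/72; b3: center (1/2, 0), radius 1/12; b4: center (-3/10, -1/4), radius 1/50; b5: center (-1/4, -1/4), radius 1/80

Reducing the first expression gives b1: center (-1/2, 7/24), radius 1/96; b2: center (-11/24, 7/24), radius 1/72; b3: center (1/2, 0), radius 1/12; b4: center (-3/10, -1/4), radius 1/50; b5: center (-1/4, -1/4), radius 1/80
Reducing the second expression gives b1: center (-1/2, 7/24), radius 1/96; b2: center (-11/24, 7/24), radius 1/72; b3: center (1/2, 0), radius 1/12; b4: center (-3/10, -1/4), radius 1/50; b5: center (-1/4, -1/4), radius 1/80
One common form — equal.


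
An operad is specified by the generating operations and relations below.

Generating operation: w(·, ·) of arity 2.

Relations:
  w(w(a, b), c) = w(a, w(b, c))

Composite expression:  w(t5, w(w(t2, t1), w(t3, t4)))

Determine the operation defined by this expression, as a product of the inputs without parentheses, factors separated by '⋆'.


t5 ⋆ t2 ⋆ t1 ⋆ t3 ⋆ t4

Every regrouping of w is equal, so read the t-inputs in written order.
w(t2, t1) unparenthesizes to t2 ⋆ t1
w(t3, t4) unparenthesizes to t3 ⋆ t4
w(w(t2, t1), w(t3, t4)) unparenthesizes to t2 ⋆ t1 ⋆ t3 ⋆ t4
w(t5, w(w(t2, t1), w(t3, t4))) unparenthesizes to t5 ⋆ t2 ⋆ t1 ⋆ t3 ⋆ t4


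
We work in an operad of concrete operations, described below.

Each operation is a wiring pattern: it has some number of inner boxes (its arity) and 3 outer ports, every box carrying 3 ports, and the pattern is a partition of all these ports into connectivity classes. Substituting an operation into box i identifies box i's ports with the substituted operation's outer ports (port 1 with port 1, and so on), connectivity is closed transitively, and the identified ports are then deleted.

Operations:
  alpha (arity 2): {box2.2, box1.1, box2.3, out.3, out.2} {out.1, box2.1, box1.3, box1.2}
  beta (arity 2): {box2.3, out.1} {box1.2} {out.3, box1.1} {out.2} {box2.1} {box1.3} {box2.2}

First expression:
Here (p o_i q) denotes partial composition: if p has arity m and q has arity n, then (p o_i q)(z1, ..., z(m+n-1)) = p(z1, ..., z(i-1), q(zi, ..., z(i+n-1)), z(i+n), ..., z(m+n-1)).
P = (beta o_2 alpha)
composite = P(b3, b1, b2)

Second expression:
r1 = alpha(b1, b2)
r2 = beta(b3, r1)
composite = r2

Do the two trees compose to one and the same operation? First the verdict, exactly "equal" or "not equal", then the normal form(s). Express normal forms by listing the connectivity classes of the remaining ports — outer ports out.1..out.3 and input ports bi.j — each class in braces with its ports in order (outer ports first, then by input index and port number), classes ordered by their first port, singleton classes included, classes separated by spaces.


equal — both sides give {out.1, b1.1, b2.2, b2.3} {out.2} {out.3, b3.1} {b1.2, b1.3, b2.1} {b3.2} {b3.3}

Reducing the first expression gives {out.1, b1.1, b2.2, b2.3} {out.2} {out.3, b3.1} {b1.2, b1.3, b2.1} {b3.2} {b3.3}
Reducing the second expression gives {out.1, b1.1, b2.2, b2.3} {out.2} {out.3, b3.1} {b1.2, b1.3, b2.1} {b3.2} {b3.3}
The normal forms match — equal.


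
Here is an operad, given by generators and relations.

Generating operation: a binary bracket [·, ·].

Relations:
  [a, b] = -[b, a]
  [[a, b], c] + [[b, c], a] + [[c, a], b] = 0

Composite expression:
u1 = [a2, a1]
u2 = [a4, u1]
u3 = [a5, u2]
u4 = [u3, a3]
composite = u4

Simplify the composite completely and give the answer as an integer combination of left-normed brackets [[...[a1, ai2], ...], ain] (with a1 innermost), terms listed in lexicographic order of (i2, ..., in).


A multilinear Lie element is pinned by a1-initial words (a1 innermost).
Composite bracket: [[a5, [a4, [a2, a1]]], a3]
Full expansion: 16 signed words from ab - ba (2^4 = 16).
Only words starting with a1 matter:
  sign of a1a2a4a5a3 is -1, so it contributes -[[[[a1, a2], a4], a5], a3]

-[[[[a1, a2], a4], a5], a3]


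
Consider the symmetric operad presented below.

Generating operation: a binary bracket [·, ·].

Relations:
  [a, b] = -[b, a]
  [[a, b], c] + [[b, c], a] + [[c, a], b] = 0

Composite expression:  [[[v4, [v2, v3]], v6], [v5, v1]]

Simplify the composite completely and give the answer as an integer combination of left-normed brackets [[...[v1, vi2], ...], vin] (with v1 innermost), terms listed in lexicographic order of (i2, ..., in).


-[[[[[v1, v5], v2], v3], v4], v6] + [[[[[v1, v5], v3], v2], v4], v6] + [[[[[v1, v5], v4], v2], v3], v6] - [[[[[v1, v5], v4], v3], v2], v6] + [[[[[v1, v5], v6], v2], v3], v4] - [[[[[v1, v5], v6], v3], v2], v4] - [[[[[v1, v5], v6], v4], v2], v3] + [[[[[v1, v5], v6], v4], v3], v2]

Expand each bracket as ab - ba; the v1-initial words give the coefficients.
Composite bracket: [[[v4, [v2, v3]], v6], [v5, v1]]
Under [a, b] = ab - ba we get 32 signed associative words (2^5 = 32).
Only words starting with v1 matter:
  the word v1v5v2v3v4v6 carries sign -1 and contributes -[[[[[v1, v5], v2], v3], v4], v6]
  the word v1v5v3v2v4v6 carries sign +1 and contributes +[[[[[v1, v5], v3], v2], v4], v6]
  the word v1v5v4v2v3v6 carries sign +1 and contributes +[[[[[v1, v5], v4], v2], v3], v6]
  the word v1v5v4v3v2v6 carries sign -1 and contributes -[[[[[v1, v5], v4], v3], v2], v6]
  the word v1v5v6v2v3v4 carries sign +1 and contributes +[[[[[v1, v5], v6], v2], v3], v4]
  the word v1v5v6v3v2v4 carries sign -1 and contributes -[[[[[v1, v5], v6], v3], v2], v4]
  the word v1v5v6v4v2v3 carries sign -1 and contributes -[[[[[v1, v5], v6], v4], v2], v3]
  the word v1v5v6v4v3v2 carries sign +1 and contributes +[[[[[v1, v5], v6], v4], v3], v2]


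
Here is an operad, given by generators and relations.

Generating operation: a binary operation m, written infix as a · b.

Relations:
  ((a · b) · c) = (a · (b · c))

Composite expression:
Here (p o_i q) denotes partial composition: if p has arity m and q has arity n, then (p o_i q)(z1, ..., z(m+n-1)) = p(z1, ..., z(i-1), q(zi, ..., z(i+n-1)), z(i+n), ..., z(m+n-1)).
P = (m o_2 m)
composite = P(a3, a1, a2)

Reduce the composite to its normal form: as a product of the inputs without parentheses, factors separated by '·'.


a3 · a1 · a2

Under associativity of m, the answer is the a's in reading order.
(a1 · a2) reduces to a1 · a2
(a3 · (a1 · a2)) reduces to a3 · a1 · a2


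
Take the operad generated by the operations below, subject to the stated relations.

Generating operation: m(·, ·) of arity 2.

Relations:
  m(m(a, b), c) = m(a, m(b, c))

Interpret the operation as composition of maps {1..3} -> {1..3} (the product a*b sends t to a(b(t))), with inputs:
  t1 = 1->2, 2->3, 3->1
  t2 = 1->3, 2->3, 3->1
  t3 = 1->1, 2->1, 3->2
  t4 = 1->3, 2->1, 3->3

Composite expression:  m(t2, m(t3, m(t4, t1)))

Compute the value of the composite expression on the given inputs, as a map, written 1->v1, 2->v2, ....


1->3, 2->3, 3->3

m(t4, t1) = 1->1, 2->3, 3->3
m(t3, m(t4, t1)) = 1->1, 2->2, 3->2
m(t2, m(t3, m(t4, t1))) = 1->3, 2->3, 3->3


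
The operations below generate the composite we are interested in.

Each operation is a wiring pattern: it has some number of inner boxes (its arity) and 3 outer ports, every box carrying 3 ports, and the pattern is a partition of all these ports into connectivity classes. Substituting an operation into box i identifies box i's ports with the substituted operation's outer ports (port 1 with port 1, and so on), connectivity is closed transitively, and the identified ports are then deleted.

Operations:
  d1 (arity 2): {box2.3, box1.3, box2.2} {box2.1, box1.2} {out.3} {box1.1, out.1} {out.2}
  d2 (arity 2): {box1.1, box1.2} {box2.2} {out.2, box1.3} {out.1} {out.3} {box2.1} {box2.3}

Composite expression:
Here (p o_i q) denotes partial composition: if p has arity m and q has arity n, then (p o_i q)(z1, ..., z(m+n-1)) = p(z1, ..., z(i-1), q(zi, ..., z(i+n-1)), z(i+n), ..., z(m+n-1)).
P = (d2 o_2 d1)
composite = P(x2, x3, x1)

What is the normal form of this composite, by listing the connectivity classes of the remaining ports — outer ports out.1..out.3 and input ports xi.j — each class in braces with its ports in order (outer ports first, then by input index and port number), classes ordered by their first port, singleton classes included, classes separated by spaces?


{out.1} {out.2, x2.3} {out.3} {x1.1, x3.2} {x1.2, x1.3, x3.3} {x2.1, x2.2} {x3.1}

Substituting into d2 glues patterns; closure does the rest.
d1 over (x3, x1) gives {out.1, x3.1} {out.2} {out.3} {x1.1, x3.2} {x1.2, x1.3, x3.3}, out.j being that stage's outer ports
d2 over (x2, x3, x1) gives {out.1} {out.2, x2.3} {out.3} {x1.1, x3.2} {x1.2, x1.3, x3.3} {x2.1, x2.2} {x3.1}, out.j being that stage's outer ports


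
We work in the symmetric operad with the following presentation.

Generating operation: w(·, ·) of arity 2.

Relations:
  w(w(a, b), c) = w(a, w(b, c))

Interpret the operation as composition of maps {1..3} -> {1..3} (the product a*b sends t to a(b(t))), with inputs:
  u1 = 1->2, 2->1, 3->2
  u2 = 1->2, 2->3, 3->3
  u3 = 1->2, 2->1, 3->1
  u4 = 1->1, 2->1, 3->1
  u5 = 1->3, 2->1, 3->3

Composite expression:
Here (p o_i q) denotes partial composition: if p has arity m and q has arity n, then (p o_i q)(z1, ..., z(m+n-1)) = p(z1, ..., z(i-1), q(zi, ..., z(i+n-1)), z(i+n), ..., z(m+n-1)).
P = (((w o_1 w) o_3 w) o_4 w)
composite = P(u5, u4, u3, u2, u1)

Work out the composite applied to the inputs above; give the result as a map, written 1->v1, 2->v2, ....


1->3, 2->3, 3->3


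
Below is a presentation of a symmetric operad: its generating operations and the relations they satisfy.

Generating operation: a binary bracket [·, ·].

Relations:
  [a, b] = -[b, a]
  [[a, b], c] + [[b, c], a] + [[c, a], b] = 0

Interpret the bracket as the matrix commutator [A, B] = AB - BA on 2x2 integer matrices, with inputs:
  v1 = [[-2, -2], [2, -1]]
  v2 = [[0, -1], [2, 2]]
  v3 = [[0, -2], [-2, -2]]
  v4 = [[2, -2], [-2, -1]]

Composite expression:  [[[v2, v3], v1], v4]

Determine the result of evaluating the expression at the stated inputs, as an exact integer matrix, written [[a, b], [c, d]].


[[-12, 6], [-24, 12]]

[v2, v3] = [[6, 6], [0, -6]]
[[v2, v3], v1] = [[12, -18], [-24, -12]]
[[[v2, v3], v1], v4] = [[-12, 6], [-24, 12]]


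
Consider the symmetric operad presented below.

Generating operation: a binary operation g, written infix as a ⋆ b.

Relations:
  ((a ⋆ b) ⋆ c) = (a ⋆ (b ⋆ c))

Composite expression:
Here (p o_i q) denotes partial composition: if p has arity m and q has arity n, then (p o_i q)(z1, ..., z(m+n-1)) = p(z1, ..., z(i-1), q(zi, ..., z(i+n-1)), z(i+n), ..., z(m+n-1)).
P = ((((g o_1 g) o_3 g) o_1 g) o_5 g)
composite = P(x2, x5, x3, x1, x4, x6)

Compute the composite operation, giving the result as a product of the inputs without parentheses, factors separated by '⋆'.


x2 ⋆ x5 ⋆ x3 ⋆ x1 ⋆ x4 ⋆ x6

Every regrouping of g is equal, so read the x-inputs in written order.
(x2 ⋆ x5) linearizes to x2 ⋆ x5
((x2 ⋆ x5) ⋆ x3) linearizes to x2 ⋆ x5 ⋆ x3
(x4 ⋆ x6) linearizes to x4 ⋆ x6
(x1 ⋆ (x4 ⋆ x6)) linearizes to x1 ⋆ x4 ⋆ x6
(((x2 ⋆ x5) ⋆ x3) ⋆ (x1 ⋆ (x4 ⋆ x6))) linearizes to x2 ⋆ x5 ⋆ x3 ⋆ x1 ⋆ x4 ⋆ x6


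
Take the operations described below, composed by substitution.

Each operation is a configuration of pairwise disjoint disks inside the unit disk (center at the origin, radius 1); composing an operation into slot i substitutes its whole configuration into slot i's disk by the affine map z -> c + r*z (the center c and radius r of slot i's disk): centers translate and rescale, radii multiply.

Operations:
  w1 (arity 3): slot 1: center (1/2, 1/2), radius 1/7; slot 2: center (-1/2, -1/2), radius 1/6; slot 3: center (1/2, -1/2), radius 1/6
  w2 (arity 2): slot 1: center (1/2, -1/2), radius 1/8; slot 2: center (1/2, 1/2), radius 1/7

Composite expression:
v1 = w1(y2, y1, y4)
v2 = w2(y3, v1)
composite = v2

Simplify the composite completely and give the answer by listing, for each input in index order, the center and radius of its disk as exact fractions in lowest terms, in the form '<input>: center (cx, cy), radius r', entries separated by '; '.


y1: center (3/7, 3/7), radius 1/42; y2: center (4/7, 4/7), radius 1/49; y3: center (1/2, -1/2), radius 1/8; y4: center (4/7, 3/7), radius 1/42


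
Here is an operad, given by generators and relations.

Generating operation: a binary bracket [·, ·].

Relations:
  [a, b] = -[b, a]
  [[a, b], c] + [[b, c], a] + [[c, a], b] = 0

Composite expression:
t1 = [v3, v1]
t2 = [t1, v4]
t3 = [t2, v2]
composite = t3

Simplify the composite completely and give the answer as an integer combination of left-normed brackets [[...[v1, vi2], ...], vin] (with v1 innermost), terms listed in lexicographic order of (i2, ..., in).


Antisymmetry and Jacobi reduce to v1-anchored left-normed brackets.
Composite bracket: [[[v3, v1], v4], v2]
Each bracket splits as ab - ba, giving 8 signed words (2^3 = 8).
Keep just the words that open with v1:
  word v1v3v4v2 has sign -1, contributing -[[[v1, v3], v4], v2]

-[[[v1, v3], v4], v2]


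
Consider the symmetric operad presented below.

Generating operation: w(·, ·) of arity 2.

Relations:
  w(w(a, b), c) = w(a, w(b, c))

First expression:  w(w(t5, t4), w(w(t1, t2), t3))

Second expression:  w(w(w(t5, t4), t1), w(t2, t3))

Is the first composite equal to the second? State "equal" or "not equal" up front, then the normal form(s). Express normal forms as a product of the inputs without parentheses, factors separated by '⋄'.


equal: each reduces to t5 ⋄ t4 ⋄ t1 ⋄ t2 ⋄ t3

In normal form, the first expression is t5 ⋄ t4 ⋄ t1 ⋄ t2 ⋄ t3
In normal form, the second expression is t5 ⋄ t4 ⋄ t1 ⋄ t2 ⋄ t3
Same normal form: equal.


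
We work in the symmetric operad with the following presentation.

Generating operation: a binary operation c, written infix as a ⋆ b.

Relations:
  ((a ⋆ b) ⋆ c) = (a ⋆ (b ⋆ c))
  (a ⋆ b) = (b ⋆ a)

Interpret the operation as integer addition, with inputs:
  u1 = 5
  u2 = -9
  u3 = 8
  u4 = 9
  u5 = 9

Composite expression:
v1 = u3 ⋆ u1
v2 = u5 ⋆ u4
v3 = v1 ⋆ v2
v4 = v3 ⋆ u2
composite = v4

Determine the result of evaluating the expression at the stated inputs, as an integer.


22


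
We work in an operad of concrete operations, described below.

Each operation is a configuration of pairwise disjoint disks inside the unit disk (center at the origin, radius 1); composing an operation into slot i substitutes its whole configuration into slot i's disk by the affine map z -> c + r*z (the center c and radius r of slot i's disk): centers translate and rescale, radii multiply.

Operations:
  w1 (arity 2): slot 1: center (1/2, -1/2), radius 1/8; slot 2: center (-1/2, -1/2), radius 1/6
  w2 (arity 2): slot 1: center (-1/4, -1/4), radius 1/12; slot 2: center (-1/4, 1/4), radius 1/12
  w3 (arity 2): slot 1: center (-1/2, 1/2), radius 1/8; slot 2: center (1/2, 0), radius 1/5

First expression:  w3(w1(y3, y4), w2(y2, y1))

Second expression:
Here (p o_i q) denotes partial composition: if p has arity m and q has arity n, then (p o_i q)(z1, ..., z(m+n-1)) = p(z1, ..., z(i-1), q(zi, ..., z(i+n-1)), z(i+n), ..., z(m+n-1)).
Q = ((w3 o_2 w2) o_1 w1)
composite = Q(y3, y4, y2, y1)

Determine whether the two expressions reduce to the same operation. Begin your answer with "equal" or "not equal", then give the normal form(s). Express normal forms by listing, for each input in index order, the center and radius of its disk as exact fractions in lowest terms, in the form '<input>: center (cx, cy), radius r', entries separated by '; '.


equal; both compose to y1: center (9/20, 1/20), radius 1/60; y2: center (9/20, -1/20), radius 1/60; y3: center (-7/16, 7/16), radius 1/64; y4: center (-9/16, 7/16), radius 1/48

The first composite normalizes to y1: center (9/20, 1/20), radius 1/60; y2: center (9/20, -1/20), radius 1/60; y3: center (-7/16, 7/16), radius 1/64; y4: center (-9/16, 7/16), radius 1/48
The second composite normalizes to y1: center (9/20, 1/20), radius 1/60; y2: center (9/20, -1/20), radius 1/60; y3: center (-7/16, 7/16), radius 1/64; y4: center (-9/16, 7/16), radius 1/48
Identical normal forms: equal.


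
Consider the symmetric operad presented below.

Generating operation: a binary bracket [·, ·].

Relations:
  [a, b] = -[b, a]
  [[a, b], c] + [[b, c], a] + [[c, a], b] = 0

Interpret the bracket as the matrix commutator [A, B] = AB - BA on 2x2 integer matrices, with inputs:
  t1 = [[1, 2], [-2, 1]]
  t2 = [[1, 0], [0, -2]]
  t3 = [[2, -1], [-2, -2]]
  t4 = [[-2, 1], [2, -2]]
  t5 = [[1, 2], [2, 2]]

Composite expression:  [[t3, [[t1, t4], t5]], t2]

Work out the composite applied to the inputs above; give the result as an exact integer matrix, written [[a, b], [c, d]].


[[0, -288], [288, 0]]

[t1, t4] = [[6, 0], [0, -6]]
[[t1, t4], t5] = [[0, 24], [-24, 0]]
[t3, [[t1, t4], t5]] = [[72, 96], [96, -72]]
[[t3, [[t1, t4], t5]], t2] = [[0, -288], [288, 0]]


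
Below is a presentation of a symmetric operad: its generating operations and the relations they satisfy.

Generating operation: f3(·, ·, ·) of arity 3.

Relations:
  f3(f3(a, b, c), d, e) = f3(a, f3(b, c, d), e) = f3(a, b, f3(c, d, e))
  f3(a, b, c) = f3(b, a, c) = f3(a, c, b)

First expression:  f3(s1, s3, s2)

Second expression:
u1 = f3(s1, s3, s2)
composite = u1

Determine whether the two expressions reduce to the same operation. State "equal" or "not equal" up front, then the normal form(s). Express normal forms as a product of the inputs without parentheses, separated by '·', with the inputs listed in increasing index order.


equal — both sides give s1 · s2 · s3

Normal form of the first expression: s1 · s2 · s3
Normal form of the second expression: s1 · s2 · s3
Same normal form: equal.


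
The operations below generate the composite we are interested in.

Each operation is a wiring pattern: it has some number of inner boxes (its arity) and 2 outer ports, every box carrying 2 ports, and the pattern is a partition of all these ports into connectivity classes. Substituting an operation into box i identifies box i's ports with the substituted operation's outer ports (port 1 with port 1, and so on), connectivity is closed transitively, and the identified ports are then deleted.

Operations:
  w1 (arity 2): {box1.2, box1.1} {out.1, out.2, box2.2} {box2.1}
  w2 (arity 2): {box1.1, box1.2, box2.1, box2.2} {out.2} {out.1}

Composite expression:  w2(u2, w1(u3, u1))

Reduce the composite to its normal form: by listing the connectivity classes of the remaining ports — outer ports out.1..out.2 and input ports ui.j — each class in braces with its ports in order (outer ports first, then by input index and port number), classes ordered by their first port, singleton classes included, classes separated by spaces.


{out.1} {out.2} {u1.1} {u1.2, u2.1, u2.2} {u3.1, u3.2}

After gluing at w2, chains via deleted ports link the u-ports.
stage w1: inputs (u3, u1), connectivity {out.1, out.2, u1.2} {u1.1} {u3.1, u3.2}, out.j its boundary
stage w2: inputs (u2, u3, u1), connectivity {out.1} {out.2} {u1.1} {u1.2, u2.1, u2.2} {u3.1, u3.2}, out.j its boundary


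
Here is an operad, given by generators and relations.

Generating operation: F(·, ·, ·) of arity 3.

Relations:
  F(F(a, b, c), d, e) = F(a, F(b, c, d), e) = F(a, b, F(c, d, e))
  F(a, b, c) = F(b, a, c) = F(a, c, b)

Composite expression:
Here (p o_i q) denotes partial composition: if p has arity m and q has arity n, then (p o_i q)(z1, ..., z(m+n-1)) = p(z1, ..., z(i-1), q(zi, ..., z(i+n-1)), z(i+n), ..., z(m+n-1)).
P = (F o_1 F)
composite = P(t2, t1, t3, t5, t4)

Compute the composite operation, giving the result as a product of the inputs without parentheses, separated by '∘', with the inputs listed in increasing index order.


t1 ∘ t2 ∘ t3 ∘ t4 ∘ t5

Any arrangement under F is one operation, so sort the t-inputs.
F(t2, t1, t3) reduces to t2 ∘ t1 ∘ t3
F(F(t2, t1, t3), t5, t4) reduces to t2 ∘ t1 ∘ t3 ∘ t5 ∘ t4
sorting the factors by input index: t1 ∘ t2 ∘ t3 ∘ t4 ∘ t5


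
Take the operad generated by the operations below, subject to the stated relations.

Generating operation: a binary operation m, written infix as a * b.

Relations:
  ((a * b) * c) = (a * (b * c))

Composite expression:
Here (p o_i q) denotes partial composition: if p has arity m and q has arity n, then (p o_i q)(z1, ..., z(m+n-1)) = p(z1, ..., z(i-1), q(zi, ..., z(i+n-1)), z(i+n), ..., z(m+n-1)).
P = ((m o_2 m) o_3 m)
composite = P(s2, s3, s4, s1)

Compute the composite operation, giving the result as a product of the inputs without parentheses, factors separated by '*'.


Associativity of m dissolves the nesting; only the s-input order survives.
(s4 * s1) spells out as s4 * s1
(s3 * (s4 * s1)) spells out as s3 * s4 * s1
(s2 * (s3 * (s4 * s1))) spells out as s2 * s3 * s4 * s1

s2 * s3 * s4 * s1


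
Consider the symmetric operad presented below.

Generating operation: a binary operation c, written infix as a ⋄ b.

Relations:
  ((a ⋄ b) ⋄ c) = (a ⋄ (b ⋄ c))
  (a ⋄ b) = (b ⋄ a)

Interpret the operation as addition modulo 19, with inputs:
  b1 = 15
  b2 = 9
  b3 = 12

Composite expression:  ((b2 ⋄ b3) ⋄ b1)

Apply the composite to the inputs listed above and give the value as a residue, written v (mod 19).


17 (mod 19)

(b2 ⋄ b3) = 2
((b2 ⋄ b3) ⋄ b1) = 17


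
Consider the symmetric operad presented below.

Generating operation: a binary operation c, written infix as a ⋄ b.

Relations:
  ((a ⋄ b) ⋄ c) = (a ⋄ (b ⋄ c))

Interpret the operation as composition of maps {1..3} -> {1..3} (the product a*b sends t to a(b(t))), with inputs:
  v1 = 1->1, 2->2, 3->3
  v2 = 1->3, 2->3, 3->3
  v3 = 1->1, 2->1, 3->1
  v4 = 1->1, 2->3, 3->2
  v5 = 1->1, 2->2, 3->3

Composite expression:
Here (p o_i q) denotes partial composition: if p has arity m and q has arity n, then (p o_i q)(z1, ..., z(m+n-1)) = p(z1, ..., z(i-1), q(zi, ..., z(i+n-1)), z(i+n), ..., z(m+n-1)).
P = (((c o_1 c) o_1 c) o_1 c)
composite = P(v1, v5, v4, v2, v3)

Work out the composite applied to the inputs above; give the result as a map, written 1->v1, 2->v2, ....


1->2, 2->2, 3->2

(v1 ⋄ v5) = 1->1, 2->2, 3->3
((v1 ⋄ v5) ⋄ v4) = 1->1, 2->3, 3->2
(((v1 ⋄ v5) ⋄ v4) ⋄ v2) = 1->2, 2->2, 3->2
((((v1 ⋄ v5) ⋄ v4) ⋄ v2) ⋄ v3) = 1->2, 2->2, 3->2


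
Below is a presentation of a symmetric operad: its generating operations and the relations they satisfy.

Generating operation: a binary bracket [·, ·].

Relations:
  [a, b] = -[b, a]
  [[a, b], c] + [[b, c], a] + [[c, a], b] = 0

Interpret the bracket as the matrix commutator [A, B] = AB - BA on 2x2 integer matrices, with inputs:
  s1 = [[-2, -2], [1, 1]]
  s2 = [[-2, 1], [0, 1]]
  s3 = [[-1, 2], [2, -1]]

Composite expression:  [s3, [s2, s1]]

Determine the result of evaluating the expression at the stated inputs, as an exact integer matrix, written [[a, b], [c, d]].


[[-12, -4], [4, 12]]

[s2, s1] = [[1, 9], [3, -1]]
[s3, [s2, s1]] = [[-12, -4], [4, 12]]


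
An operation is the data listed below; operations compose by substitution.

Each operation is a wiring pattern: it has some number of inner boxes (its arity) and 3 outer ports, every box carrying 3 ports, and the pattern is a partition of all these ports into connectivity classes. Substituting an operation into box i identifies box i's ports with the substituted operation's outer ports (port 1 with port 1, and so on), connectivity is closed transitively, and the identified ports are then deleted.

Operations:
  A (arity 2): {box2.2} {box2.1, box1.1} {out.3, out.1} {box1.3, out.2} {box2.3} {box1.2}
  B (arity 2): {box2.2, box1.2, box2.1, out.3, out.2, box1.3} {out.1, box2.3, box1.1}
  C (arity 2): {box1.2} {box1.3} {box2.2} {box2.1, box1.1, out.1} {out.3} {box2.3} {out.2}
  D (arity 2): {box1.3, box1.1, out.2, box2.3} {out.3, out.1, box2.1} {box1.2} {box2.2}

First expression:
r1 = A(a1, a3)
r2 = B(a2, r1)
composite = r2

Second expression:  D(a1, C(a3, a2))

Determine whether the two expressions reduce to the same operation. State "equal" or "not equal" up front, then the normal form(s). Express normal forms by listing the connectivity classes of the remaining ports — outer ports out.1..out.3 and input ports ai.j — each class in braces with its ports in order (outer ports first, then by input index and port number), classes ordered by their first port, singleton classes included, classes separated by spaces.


not equal — first {out.1, out.2, out.3, a1.3, a2.1, a2.2, a2.3} {a1.1, a3.1} {a1.2} {a3.2} {a3.3}, second {out.1, out.3, a2.1, a3.1} {out.2, a1.1, a1.3} {a1.2} {a2.2} {a2.3} {a3.2} {a3.3}

The first expression, normalized: {out.1, out.2, out.3, a1.3, a2.1, a2.2, a2.3} {a1.1, a3.1} {a1.2} {a3.2} {a3.3}
The second expression, normalized: {out.1, out.3, a2.1, a3.1} {out.2, a1.1, a1.3} {a1.2} {a2.2} {a2.3} {a3.2} {a3.3}
The forms do not match — not equal.


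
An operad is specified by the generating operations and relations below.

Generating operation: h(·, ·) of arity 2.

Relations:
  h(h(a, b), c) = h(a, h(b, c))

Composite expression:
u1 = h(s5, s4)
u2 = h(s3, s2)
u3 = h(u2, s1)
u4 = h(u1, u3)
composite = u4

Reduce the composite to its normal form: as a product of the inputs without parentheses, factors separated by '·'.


s5 · s4 · s3 · s2 · s1

Key point: h is associative — brackets drop, the s-order remains.
h(s5, s4) spells out as s5 · s4
h(s3, s2) spells out as s3 · s2
h(h(s3, s2), s1) spells out as s3 · s2 · s1
h(h(s5, s4), h(h(s3, s2), s1)) spells out as s5 · s4 · s3 · s2 · s1


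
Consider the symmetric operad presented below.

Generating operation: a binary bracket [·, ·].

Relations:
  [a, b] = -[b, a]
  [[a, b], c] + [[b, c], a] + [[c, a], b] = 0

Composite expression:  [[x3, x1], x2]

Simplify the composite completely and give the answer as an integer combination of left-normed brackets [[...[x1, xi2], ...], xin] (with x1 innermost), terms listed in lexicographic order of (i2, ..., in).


-[[x1, x3], x2]

Skip Jacobi rewriting: expand, keep x1-initial words, read off terms.
Composite bracket: [[x3, x1], x2]
Under [a, b] = ab - ba we get 4 signed associative words (2^2 = 4).
Keep just the words that open with x1:
  sign of x1x3x2 is -1, so it contributes -[[x1, x3], x2]
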